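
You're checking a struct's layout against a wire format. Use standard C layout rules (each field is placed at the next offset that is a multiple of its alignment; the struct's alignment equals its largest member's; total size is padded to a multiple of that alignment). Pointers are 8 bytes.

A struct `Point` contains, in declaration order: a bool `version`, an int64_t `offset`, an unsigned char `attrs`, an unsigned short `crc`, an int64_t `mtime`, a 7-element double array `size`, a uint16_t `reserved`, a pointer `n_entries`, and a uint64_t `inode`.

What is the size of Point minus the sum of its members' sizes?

18

version at 0 (size 1, align 1) → ends 1
pad 7 to align 8 for offset
offset at 8 (size 8, align 8) → ends 16
attrs at 16 (size 1, align 1) → ends 17
pad 1 to align 2 for crc
crc at 18 (size 2, align 2) → ends 20
pad 4 to align 8 for mtime
mtime at 24 (size 8, align 8) → ends 32
size at 32 (size 56, align 8) → ends 88
reserved at 88 (size 2, align 2) → ends 90
pad 6 to align 8 for n_entries
n_entries at 96 (size 8, align 8) → ends 104
inode at 104 (size 8, align 8) → ends 112
total 112 bytes, alignment 8
data bytes 94, size 112 → padding 18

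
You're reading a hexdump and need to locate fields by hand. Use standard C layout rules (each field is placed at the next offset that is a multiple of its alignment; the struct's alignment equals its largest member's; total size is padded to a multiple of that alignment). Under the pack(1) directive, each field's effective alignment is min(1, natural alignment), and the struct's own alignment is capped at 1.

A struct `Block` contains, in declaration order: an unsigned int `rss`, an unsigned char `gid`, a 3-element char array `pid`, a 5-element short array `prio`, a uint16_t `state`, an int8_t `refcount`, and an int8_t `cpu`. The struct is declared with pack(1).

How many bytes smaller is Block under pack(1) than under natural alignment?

2

natural layout:
  0..4  rss  (4B, 4-aligned)
  4..5  gid  (1B, 1-aligned)
  5..8  pid  (3B, 1-aligned)
  8..18  prio  (10B, 2-aligned)
  18..20  state  (2B, 2-aligned)
  20..21  refcount  (1B, 1-aligned)
  21..22  cpu  (1B, 1-aligned)
  22..24  -- tail padding (2B)
  sizeof = 24, alignof = 4
packed(1) layout:
  0..4  rss  (4B, 1-aligned)
  4..5  gid  (1B, 1-aligned)
  5..8  pid  (3B, 1-aligned)
  8..18  prio  (10B, 1-aligned)
  18..20  state  (2B, 1-aligned)
  20..21  refcount  (1B, 1-aligned)
  21..22  cpu  (1B, 1-aligned)
  sizeof = 22, alignof = 1
24 − 22 = 2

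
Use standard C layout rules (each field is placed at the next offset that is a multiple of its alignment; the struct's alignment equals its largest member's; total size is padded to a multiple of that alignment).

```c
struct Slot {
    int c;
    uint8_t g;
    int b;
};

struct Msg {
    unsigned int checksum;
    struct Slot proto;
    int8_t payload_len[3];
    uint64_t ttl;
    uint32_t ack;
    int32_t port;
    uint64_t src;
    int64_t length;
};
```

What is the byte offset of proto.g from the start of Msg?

Slot: @0: c [4B, align 4] → 4; @4: g [1B, align 1] → 5; +3 pad (align 4); @8: b [4B, align 4] → 12; size 12, align 4
@0: checksum [4B, align 4] → 4
@4: proto [12B, align 4] → 16
within Slot: g at 4
4 + 4 = 8

8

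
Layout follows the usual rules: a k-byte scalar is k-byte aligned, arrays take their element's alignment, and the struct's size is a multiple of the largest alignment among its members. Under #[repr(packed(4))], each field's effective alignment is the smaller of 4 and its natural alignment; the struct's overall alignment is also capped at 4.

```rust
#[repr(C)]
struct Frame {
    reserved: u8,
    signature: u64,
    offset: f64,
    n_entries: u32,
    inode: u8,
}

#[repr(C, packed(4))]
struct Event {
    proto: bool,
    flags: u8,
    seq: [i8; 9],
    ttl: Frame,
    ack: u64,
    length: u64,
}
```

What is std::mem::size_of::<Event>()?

Frame: 0..1  reserved  (1B, 1-aligned); 1..8  -- padding (7B); 8..16  signature  (8B, 8-aligned); 16..24  offset  (8B, 8-aligned); 24..28  n_entries  (4B, 4-aligned); 28..29  inode  (1B, 1-aligned); 29..32  -- tail padding (3B); sizeof = 32, alignof = 8
0..1  proto  (1B, 1-aligned)
1..2  flags  (1B, 1-aligned)
2..11  seq  (9B, 1-aligned)
11..12  -- padding (1B)
12..44  ttl  (32B, 4-aligned)
44..52  ack  (8B, 4-aligned)
52..60  length  (8B, 4-aligned)
sizeof = 60, alignof = 4

60 bytes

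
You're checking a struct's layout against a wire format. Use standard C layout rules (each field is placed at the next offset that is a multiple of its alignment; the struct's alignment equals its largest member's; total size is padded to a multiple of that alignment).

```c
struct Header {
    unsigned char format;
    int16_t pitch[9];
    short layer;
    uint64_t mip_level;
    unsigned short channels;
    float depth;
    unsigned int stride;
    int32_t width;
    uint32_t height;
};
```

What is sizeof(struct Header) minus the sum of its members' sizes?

9

format at 0 (size 1, align 1) → ends 1
pad 1 to align 2 for pitch
pitch at 2 (size 18, align 2) → ends 20
layer at 20 (size 2, align 2) → ends 22
pad 2 to align 8 for mip_level
mip_level at 24 (size 8, align 8) → ends 32
channels at 32 (size 2, align 2) → ends 34
pad 2 to align 4 for depth
depth at 36 (size 4, align 4) → ends 40
stride at 40 (size 4, align 4) → ends 44
width at 44 (size 4, align 4) → ends 48
height at 48 (size 4, align 4) → ends 52
tail pad 4 to reach multiple of 8
total 56 bytes, alignment 8
data bytes 47, size 56 → padding 9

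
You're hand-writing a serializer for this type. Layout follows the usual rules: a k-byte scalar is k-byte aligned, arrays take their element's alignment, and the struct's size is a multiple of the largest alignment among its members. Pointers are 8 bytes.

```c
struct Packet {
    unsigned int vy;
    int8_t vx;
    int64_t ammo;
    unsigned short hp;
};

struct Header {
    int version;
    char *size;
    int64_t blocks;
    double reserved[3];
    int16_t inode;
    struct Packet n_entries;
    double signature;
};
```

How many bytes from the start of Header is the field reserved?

Packet: vy at 0 (size 4, align 4) → ends 4; vx at 4 (size 1, align 1) → ends 5; pad 3 to align 8 for ammo; ammo at 8 (size 8, align 8) → ends 16; hp at 16 (size 2, align 2) → ends 18; tail pad 6 to reach multiple of 8; total 24 bytes, alignment 8
version at 0 (size 4, align 4) → ends 4
pad 4 to align 8 for size
size at 8 (size 8, align 8) → ends 16
blocks at 16 (size 8, align 8) → ends 24
reserved at 24 (size 24, align 8) → ends 48

24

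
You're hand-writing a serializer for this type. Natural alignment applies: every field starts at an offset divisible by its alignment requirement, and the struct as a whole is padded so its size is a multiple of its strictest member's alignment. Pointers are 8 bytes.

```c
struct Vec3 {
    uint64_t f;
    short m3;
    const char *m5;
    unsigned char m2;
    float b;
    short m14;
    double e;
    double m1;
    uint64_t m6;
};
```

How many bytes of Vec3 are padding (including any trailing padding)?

0..8  f  (8B, 8-aligned)
8..10  m3  (2B, 2-aligned)
10..16  -- padding (6B)
16..24  m5  (8B, 8-aligned)
24..25  m2  (1B, 1-aligned)
25..28  -- padding (3B)
28..32  b  (4B, 4-aligned)
32..34  m14  (2B, 2-aligned)
34..40  -- padding (6B)
40..48  e  (8B, 8-aligned)
48..56  m1  (8B, 8-aligned)
56..64  m6  (8B, 8-aligned)
sizeof = 64, alignof = 8
data bytes 49, size 64 → padding 15

15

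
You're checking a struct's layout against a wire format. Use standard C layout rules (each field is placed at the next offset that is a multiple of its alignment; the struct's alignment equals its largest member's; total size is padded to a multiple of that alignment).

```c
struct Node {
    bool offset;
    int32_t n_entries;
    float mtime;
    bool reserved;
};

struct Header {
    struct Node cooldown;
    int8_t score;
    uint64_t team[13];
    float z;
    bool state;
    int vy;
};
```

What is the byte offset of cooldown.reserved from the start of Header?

Node: @0: offset [1B, align 1] → 1; +3 pad (align 4); @4: n_entries [4B, align 4] → 8; @8: mtime [4B, align 4] → 12; @12: reserved [1B, align 1] → 13; +3 tail pad (align 4); size 16, align 4
@0: cooldown [16B, align 4] → 16
within Node: reserved at 12
0 + 12 = 12

12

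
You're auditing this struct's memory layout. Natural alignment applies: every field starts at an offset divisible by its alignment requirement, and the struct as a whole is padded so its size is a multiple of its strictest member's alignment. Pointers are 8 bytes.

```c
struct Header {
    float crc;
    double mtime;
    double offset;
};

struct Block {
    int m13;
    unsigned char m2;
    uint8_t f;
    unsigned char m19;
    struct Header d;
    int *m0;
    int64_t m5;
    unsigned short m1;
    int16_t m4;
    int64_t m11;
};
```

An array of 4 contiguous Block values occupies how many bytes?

Header: crc at 0 (size 4, align 4) → ends 4; pad 4 to align 8 for mtime; mtime at 8 (size 8, align 8) → ends 16; offset at 16 (size 8, align 8) → ends 24; total 24 bytes, alignment 8
m13 at 0 (size 4, align 4) → ends 4
m2 at 4 (size 1, align 1) → ends 5
f at 5 (size 1, align 1) → ends 6
m19 at 6 (size 1, align 1) → ends 7
pad 1 to align 8 for d
d at 8 (size 24, align 8) → ends 32
m0 at 32 (size 8, align 8) → ends 40
m5 at 40 (size 8, align 8) → ends 48
m1 at 48 (size 2, align 2) → ends 50
m4 at 50 (size 2, align 2) → ends 52
pad 4 to align 8 for m11
m11 at 56 (size 8, align 8) → ends 64
total 64 bytes, alignment 8
array of 4: 4 × 64 = 256

256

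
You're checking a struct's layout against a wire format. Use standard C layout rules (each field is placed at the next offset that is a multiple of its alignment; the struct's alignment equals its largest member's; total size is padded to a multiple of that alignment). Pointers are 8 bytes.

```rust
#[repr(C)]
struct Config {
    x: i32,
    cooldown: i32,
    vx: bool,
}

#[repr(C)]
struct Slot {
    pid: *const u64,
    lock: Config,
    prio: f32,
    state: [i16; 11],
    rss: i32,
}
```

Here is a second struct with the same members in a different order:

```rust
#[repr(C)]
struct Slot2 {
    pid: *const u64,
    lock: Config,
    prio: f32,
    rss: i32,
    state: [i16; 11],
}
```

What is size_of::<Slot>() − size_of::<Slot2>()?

0

Config: 0..4  x  (4B, 4-aligned); 4..8  cooldown  (4B, 4-aligned); 8..9  vx  (1B, 1-aligned); 9..12  -- tail padding (3B); sizeof = 12, alignof = 4
0..8  pid  (8B, 8-aligned)
8..20  lock  (12B, 4-aligned)
20..24  prio  (4B, 4-aligned)
24..46  state  (22B, 2-aligned)
46..48  -- padding (2B)
48..52  rss  (4B, 4-aligned)
52..56  -- tail padding (4B)
sizeof = 56, alignof = 8
— Slot2 —
0..8  pid  (8B, 8-aligned)
8..20  lock  (12B, 4-aligned)
20..24  prio  (4B, 4-aligned)
24..28  rss  (4B, 4-aligned)
28..50  state  (22B, 2-aligned)
50..56  -- tail padding (6B)
sizeof = 56, alignof = 8
56 − 56 = 0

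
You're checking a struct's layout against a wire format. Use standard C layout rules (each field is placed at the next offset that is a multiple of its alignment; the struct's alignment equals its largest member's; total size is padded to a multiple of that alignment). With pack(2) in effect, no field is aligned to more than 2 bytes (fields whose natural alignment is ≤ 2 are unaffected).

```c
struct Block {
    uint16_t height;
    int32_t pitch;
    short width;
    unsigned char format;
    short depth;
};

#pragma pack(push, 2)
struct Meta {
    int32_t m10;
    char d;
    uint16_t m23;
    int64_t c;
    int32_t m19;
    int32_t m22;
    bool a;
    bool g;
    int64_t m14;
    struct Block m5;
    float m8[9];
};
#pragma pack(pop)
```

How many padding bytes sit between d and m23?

Block: @0: height [2B, align 2] → 2; +2 pad (align 4); @4: pitch [4B, align 4] → 8; @8: width [2B, align 2] → 10; @10: format [1B, align 1] → 11; +1 pad (align 2); @12: depth [2B, align 2] → 14; +2 tail pad (align 4); size 16, align 4
@0: m10 [4B, align 2] → 4
@4: d [1B, align 1] → 5
+1 pad (align 2)
@6: m23 [2B, align 2] → 8

1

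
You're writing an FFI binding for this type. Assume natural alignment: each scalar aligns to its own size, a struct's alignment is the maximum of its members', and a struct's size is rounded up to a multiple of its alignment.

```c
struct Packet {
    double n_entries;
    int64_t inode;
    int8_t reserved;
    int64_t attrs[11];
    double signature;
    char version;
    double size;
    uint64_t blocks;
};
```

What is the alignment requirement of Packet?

member alignments: n_entries=8, inode=8, reserved=1, attrs=8, signature=8, version=1, size=8, blocks=8
max = 8

8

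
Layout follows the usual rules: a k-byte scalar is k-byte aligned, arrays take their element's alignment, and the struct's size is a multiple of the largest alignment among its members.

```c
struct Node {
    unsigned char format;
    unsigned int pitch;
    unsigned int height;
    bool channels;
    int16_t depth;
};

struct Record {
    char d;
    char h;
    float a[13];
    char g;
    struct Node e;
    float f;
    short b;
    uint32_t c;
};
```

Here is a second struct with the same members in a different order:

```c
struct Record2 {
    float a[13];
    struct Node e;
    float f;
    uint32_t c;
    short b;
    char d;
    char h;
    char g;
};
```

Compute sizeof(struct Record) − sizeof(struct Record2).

Node: @0: format [1B, align 1] → 1; +3 pad (align 4); @4: pitch [4B, align 4] → 8; @8: height [4B, align 4] → 12; @12: channels [1B, align 1] → 13; +1 pad (align 2); @14: depth [2B, align 2] → 16; size 16, align 4
@0: d [1B, align 1] → 1
@1: h [1B, align 1] → 2
+2 pad (align 4)
@4: a [52B, align 4] → 56
@56: g [1B, align 1] → 57
+3 pad (align 4)
@60: e [16B, align 4] → 76
@76: f [4B, align 4] → 80
@80: b [2B, align 2] → 82
+2 pad (align 4)
@84: c [4B, align 4] → 88
size 88, align 4
— Record2 —
@0: a [52B, align 4] → 52
@52: e [16B, align 4] → 68
@68: f [4B, align 4] → 72
@72: c [4B, align 4] → 76
@76: b [2B, align 2] → 78
@78: d [1B, align 1] → 79
@79: h [1B, align 1] → 80
@80: g [1B, align 1] → 81
+3 tail pad (align 4)
size 84, align 4
88 − 84 = 4

4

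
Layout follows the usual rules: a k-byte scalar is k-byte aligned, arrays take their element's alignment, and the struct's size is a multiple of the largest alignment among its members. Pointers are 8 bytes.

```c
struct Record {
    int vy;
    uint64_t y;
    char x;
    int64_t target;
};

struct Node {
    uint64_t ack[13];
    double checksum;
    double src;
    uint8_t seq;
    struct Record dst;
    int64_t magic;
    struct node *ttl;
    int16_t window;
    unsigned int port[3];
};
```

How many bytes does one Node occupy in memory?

192

Record: @0: vy [4B, align 4] → 4; +4 pad (align 8); @8: y [8B, align 8] → 16; @16: x [1B, align 1] → 17; +7 pad (align 8); @24: target [8B, align 8] → 32; size 32, align 8
@0: ack [104B, align 8] → 104
@104: checksum [8B, align 8] → 112
@112: src [8B, align 8] → 120
@120: seq [1B, align 1] → 121
+7 pad (align 8)
@128: dst [32B, align 8] → 160
@160: magic [8B, align 8] → 168
@168: ttl [8B, align 8] → 176
@176: window [2B, align 2] → 178
+2 pad (align 4)
@180: port [12B, align 4] → 192
size 192, align 8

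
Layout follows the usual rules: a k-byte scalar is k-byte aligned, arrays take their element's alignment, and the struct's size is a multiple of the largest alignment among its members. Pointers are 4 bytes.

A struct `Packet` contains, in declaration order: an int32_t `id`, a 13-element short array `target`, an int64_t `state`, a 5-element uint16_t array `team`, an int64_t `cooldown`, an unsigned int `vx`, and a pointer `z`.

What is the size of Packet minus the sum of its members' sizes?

8

id at 0 (size 4, align 4) → ends 4
target at 4 (size 26, align 2) → ends 30
pad 2 to align 8 for state
state at 32 (size 8, align 8) → ends 40
team at 40 (size 10, align 2) → ends 50
pad 6 to align 8 for cooldown
cooldown at 56 (size 8, align 8) → ends 64
vx at 64 (size 4, align 4) → ends 68
z at 68 (size 4, align 4) → ends 72
total 72 bytes, alignment 8
data bytes 64, size 72 → padding 8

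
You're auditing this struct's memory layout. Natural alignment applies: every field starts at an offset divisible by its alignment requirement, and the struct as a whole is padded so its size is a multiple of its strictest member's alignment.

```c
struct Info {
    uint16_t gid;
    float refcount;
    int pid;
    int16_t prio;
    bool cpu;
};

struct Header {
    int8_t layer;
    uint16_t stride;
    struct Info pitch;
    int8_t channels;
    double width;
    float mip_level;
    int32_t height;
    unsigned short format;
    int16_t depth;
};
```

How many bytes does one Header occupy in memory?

48 bytes

Info: @0: gid [2B, align 2] → 2; +2 pad (align 4); @4: refcount [4B, align 4] → 8; @8: pid [4B, align 4] → 12; @12: prio [2B, align 2] → 14; @14: cpu [1B, align 1] → 15; +1 tail pad (align 4); size 16, align 4
@0: layer [1B, align 1] → 1
+1 pad (align 2)
@2: stride [2B, align 2] → 4
@4: pitch [16B, align 4] → 20
@20: channels [1B, align 1] → 21
+3 pad (align 8)
@24: width [8B, align 8] → 32
@32: mip_level [4B, align 4] → 36
@36: height [4B, align 4] → 40
@40: format [2B, align 2] → 42
@42: depth [2B, align 2] → 44
+4 tail pad (align 8)
size 48, align 8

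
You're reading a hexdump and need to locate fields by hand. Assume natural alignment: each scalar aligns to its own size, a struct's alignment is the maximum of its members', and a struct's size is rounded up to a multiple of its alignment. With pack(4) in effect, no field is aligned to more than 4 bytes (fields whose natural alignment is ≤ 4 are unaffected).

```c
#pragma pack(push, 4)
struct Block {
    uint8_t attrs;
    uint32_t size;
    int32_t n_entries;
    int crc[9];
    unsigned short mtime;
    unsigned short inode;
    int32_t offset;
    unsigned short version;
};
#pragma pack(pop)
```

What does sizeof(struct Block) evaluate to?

60 bytes

attrs at 0 (size 1, align 1) → ends 1
pad 3 to align 4 for size
size at 4 (size 4, align 4) → ends 8
n_entries at 8 (size 4, align 4) → ends 12
crc at 12 (size 36, align 4) → ends 48
mtime at 48 (size 2, align 2) → ends 50
inode at 50 (size 2, align 2) → ends 52
offset at 52 (size 4, align 4) → ends 56
version at 56 (size 2, align 2) → ends 58
tail pad 2 to reach multiple of 4
total 60 bytes, alignment 4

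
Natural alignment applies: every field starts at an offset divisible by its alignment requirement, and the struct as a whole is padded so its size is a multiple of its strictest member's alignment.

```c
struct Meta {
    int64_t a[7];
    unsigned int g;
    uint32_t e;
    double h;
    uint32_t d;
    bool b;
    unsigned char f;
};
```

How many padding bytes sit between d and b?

0

a at 0 (size 56, align 8) → ends 56
g at 56 (size 4, align 4) → ends 60
e at 60 (size 4, align 4) → ends 64
h at 64 (size 8, align 8) → ends 72
d at 72 (size 4, align 4) → ends 76
b at 76 (size 1, align 1) → ends 77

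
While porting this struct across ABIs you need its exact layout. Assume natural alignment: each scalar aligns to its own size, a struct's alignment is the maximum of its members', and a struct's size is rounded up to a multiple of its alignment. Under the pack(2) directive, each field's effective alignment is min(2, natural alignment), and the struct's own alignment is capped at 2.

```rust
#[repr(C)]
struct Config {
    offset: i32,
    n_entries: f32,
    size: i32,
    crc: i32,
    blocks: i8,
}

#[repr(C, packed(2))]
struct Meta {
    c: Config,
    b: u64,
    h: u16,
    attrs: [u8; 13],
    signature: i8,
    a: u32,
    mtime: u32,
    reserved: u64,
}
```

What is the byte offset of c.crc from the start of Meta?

Config: offset at 0 (size 4, align 4) → ends 4; n_entries at 4 (size 4, align 4) → ends 8; size at 8 (size 4, align 4) → ends 12; crc at 12 (size 4, align 4) → ends 16; blocks at 16 (size 1, align 1) → ends 17; tail pad 3 to reach multiple of 4; total 20 bytes, alignment 4
c at 0 (size 20, align 2) → ends 20
within Config: crc at 12
0 + 12 = 12

12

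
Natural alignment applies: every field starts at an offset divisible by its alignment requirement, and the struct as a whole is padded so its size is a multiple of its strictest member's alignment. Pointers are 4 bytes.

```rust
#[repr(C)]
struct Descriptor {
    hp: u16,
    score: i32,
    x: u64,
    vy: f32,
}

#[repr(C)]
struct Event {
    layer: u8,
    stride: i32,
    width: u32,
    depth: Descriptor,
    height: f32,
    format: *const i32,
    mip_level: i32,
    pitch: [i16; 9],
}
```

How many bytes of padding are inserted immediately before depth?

Descriptor: hp at 0 (size 2, align 2) → ends 2; pad 2 to align 4 for score; score at 4 (size 4, align 4) → ends 8; x at 8 (size 8, align 8) → ends 16; vy at 16 (size 4, align 4) → ends 20; tail pad 4 to reach multiple of 8; total 24 bytes, alignment 8
layer at 0 (size 1, align 1) → ends 1
pad 3 to align 4 for stride
stride at 4 (size 4, align 4) → ends 8
width at 8 (size 4, align 4) → ends 12
pad 4 to align 8 for depth
depth at 16 (size 24, align 8) → ends 40

4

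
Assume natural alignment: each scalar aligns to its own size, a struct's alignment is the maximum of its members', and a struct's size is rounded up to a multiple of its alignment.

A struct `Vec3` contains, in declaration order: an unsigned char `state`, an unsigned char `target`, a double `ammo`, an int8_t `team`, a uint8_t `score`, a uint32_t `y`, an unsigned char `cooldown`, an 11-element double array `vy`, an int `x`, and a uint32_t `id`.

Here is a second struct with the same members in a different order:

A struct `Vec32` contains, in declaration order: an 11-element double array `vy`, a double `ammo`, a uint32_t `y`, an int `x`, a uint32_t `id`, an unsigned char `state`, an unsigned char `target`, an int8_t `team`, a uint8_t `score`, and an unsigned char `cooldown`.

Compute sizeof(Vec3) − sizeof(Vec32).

8

state at 0 (size 1, align 1) → ends 1
target at 1 (size 1, align 1) → ends 2
pad 6 to align 8 for ammo
ammo at 8 (size 8, align 8) → ends 16
team at 16 (size 1, align 1) → ends 17
score at 17 (size 1, align 1) → ends 18
pad 2 to align 4 for y
y at 20 (size 4, align 4) → ends 24
cooldown at 24 (size 1, align 1) → ends 25
pad 7 to align 8 for vy
vy at 32 (size 88, align 8) → ends 120
x at 120 (size 4, align 4) → ends 124
id at 124 (size 4, align 4) → ends 128
total 128 bytes, alignment 8
— Vec32 —
vy at 0 (size 88, align 8) → ends 88
ammo at 88 (size 8, align 8) → ends 96
y at 96 (size 4, align 4) → ends 100
x at 100 (size 4, align 4) → ends 104
id at 104 (size 4, align 4) → ends 108
state at 108 (size 1, align 1) → ends 109
target at 109 (size 1, align 1) → ends 110
team at 110 (size 1, align 1) → ends 111
score at 111 (size 1, align 1) → ends 112
cooldown at 112 (size 1, align 1) → ends 113
tail pad 7 to reach multiple of 8
total 120 bytes, alignment 8
128 − 120 = 8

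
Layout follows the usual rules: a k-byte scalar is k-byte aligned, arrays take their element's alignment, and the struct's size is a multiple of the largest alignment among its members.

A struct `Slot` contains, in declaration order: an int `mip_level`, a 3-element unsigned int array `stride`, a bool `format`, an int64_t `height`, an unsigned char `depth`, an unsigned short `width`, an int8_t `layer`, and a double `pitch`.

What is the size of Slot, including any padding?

48

0..4  mip_level  (4B, 4-aligned)
4..16  stride  (12B, 4-aligned)
16..17  format  (1B, 1-aligned)
17..24  -- padding (7B)
24..32  height  (8B, 8-aligned)
32..33  depth  (1B, 1-aligned)
33..34  -- padding (1B)
34..36  width  (2B, 2-aligned)
36..37  layer  (1B, 1-aligned)
37..40  -- padding (3B)
40..48  pitch  (8B, 8-aligned)
sizeof = 48, alignof = 8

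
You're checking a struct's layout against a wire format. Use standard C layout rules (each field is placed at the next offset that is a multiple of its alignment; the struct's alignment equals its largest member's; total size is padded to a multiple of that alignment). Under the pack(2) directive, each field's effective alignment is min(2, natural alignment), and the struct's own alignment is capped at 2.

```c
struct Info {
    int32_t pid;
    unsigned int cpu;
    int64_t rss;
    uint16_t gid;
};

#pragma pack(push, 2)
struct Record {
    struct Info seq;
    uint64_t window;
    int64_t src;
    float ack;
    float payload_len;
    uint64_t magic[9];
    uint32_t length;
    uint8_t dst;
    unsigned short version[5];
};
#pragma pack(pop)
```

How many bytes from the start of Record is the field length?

120

Info: pid at 0 (size 4, align 4) → ends 4; cpu at 4 (size 4, align 4) → ends 8; rss at 8 (size 8, align 8) → ends 16; gid at 16 (size 2, align 2) → ends 18; tail pad 6 to reach multiple of 8; total 24 bytes, alignment 8
seq at 0 (size 24, align 2) → ends 24
window at 24 (size 8, align 2) → ends 32
src at 32 (size 8, align 2) → ends 40
ack at 40 (size 4, align 2) → ends 44
payload_len at 44 (size 4, align 2) → ends 48
magic at 48 (size 72, align 2) → ends 120
length at 120 (size 4, align 2) → ends 124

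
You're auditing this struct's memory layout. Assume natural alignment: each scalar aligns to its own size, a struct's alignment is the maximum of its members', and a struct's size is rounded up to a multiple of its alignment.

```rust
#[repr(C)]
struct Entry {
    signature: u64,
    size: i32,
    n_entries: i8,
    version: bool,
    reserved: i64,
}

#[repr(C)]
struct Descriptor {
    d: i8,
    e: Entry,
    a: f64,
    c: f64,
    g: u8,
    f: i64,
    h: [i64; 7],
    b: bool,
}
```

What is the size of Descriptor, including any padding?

Entry: @0: signature [8B, align 8] → 8; @8: size [4B, align 4] → 12; @12: n_entries [1B, align 1] → 13; @13: version [1B, align 1] → 14; +2 pad (align 8); @16: reserved [8B, align 8] → 24; size 24, align 8
@0: d [1B, align 1] → 1
+7 pad (align 8)
@8: e [24B, align 8] → 32
@32: a [8B, align 8] → 40
@40: c [8B, align 8] → 48
@48: g [1B, align 1] → 49
+7 pad (align 8)
@56: f [8B, align 8] → 64
@64: h [56B, align 8] → 120
@120: b [1B, align 1] → 121
+7 tail pad (align 8)
size 128, align 8

128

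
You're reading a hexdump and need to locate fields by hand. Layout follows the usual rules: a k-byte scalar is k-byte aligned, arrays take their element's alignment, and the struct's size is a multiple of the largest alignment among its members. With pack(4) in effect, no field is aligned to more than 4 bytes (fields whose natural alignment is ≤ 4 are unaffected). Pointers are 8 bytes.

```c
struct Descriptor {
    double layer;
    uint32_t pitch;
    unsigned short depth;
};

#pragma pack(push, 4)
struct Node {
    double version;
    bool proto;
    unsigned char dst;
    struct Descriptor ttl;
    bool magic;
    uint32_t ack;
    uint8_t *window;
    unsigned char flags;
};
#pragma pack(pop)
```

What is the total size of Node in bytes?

48

Descriptor: layer at 0 (size 8, align 8) → ends 8; pitch at 8 (size 4, align 4) → ends 12; depth at 12 (size 2, align 2) → ends 14; tail pad 2 to reach multiple of 8; total 16 bytes, alignment 8
version at 0 (size 8, align 4) → ends 8
proto at 8 (size 1, align 1) → ends 9
dst at 9 (size 1, align 1) → ends 10
pad 2 to align 4 for ttl
ttl at 12 (size 16, align 4) → ends 28
magic at 28 (size 1, align 1) → ends 29
pad 3 to align 4 for ack
ack at 32 (size 4, align 4) → ends 36
window at 36 (size 8, align 4) → ends 44
flags at 44 (size 1, align 1) → ends 45
tail pad 3 to reach multiple of 4
total 48 bytes, alignment 4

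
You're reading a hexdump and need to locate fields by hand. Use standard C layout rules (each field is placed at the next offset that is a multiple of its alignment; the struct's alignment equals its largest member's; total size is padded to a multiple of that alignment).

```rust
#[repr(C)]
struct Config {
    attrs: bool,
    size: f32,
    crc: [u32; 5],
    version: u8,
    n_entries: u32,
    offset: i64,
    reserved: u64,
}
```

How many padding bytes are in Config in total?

10

0..1  attrs  (1B, 1-aligned)
1..4  -- padding (3B)
4..8  size  (4B, 4-aligned)
8..28  crc  (20B, 4-aligned)
28..29  version  (1B, 1-aligned)
29..32  -- padding (3B)
32..36  n_entries  (4B, 4-aligned)
36..40  -- padding (4B)
40..48  offset  (8B, 8-aligned)
48..56  reserved  (8B, 8-aligned)
sizeof = 56, alignof = 8
data bytes 46, size 56 → padding 10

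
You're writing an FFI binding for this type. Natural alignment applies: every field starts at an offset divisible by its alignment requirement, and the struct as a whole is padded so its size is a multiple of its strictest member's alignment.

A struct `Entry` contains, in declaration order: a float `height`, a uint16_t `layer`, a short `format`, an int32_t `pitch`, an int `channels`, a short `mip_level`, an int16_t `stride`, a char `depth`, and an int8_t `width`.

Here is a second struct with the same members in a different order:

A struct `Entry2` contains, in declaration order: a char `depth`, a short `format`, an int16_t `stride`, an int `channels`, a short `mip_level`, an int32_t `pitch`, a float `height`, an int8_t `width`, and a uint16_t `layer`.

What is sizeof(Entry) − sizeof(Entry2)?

-4

0..4  height  (4B, 4-aligned)
4..6  layer  (2B, 2-aligned)
6..8  format  (2B, 2-aligned)
8..12  pitch  (4B, 4-aligned)
12..16  channels  (4B, 4-aligned)
16..18  mip_level  (2B, 2-aligned)
18..20  stride  (2B, 2-aligned)
20..21  depth  (1B, 1-aligned)
21..22  width  (1B, 1-aligned)
22..24  -- tail padding (2B)
sizeof = 24, alignof = 4
— Entry2 —
0..1  depth  (1B, 1-aligned)
1..2  -- padding (1B)
2..4  format  (2B, 2-aligned)
4..6  stride  (2B, 2-aligned)
6..8  -- padding (2B)
8..12  channels  (4B, 4-aligned)
12..14  mip_level  (2B, 2-aligned)
14..16  -- padding (2B)
16..20  pitch  (4B, 4-aligned)
20..24  height  (4B, 4-aligned)
24..25  width  (1B, 1-aligned)
25..26  -- padding (1B)
26..28  layer  (2B, 2-aligned)
sizeof = 28, alignof = 4
24 − 28 = -4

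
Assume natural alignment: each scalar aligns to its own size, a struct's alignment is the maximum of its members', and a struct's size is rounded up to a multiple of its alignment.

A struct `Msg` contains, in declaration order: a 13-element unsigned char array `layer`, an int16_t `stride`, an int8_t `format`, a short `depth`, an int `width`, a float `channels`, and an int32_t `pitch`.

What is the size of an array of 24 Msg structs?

768

@0: layer [13B, align 1] → 13
+1 pad (align 2)
@14: stride [2B, align 2] → 16
@16: format [1B, align 1] → 17
+1 pad (align 2)
@18: depth [2B, align 2] → 20
@20: width [4B, align 4] → 24
@24: channels [4B, align 4] → 28
@28: pitch [4B, align 4] → 32
size 32, align 4
array of 24: 24 × 32 = 768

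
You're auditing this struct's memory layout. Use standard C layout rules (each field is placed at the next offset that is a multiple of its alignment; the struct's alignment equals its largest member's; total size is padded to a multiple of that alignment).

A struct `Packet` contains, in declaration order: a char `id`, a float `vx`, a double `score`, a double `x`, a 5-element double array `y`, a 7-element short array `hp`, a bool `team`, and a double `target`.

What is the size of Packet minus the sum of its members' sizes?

4

@0: id [1B, align 1] → 1
+3 pad (align 4)
@4: vx [4B, align 4] → 8
@8: score [8B, align 8] → 16
@16: x [8B, align 8] → 24
@24: y [40B, align 8] → 64
@64: hp [14B, align 2] → 78
@78: team [1B, align 1] → 79
+1 pad (align 8)
@80: target [8B, align 8] → 88
size 88, align 8
data bytes 84, size 88 → padding 4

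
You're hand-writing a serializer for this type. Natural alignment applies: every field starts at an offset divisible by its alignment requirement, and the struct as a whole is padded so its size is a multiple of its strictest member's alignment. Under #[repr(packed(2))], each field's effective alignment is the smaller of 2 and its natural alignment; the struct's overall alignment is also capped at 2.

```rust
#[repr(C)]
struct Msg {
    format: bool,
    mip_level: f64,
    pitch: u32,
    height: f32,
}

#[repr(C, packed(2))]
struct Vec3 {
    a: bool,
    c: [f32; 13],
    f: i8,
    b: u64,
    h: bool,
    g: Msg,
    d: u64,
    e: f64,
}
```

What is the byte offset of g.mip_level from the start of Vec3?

Msg: @0: format [1B, align 1] → 1; +7 pad (align 8); @8: mip_level [8B, align 8] → 16; @16: pitch [4B, align 4] → 20; @20: height [4B, align 4] → 24; size 24, align 8
@0: a [1B, align 1] → 1
+1 pad (align 2)
@2: c [52B, align 2] → 54
@54: f [1B, align 1] → 55
+1 pad (align 2)
@56: b [8B, align 2] → 64
@64: h [1B, align 1] → 65
+1 pad (align 2)
@66: g [24B, align 2] → 90
within Msg: mip_level at 8
66 + 8 = 74

74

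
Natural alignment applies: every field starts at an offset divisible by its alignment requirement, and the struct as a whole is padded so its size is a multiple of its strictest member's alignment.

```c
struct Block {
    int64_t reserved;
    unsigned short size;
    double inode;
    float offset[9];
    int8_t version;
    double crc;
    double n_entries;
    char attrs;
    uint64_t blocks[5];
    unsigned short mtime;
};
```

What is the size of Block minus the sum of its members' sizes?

22

@0: reserved [8B, align 8] → 8
@8: size [2B, align 2] → 10
+6 pad (align 8)
@16: inode [8B, align 8] → 24
@24: offset [36B, align 4] → 60
@60: version [1B, align 1] → 61
+3 pad (align 8)
@64: crc [8B, align 8] → 72
@72: n_entries [8B, align 8] → 80
@80: attrs [1B, align 1] → 81
+7 pad (align 8)
@88: blocks [40B, align 8] → 128
@128: mtime [2B, align 2] → 130
+6 tail pad (align 8)
size 136, align 8
data bytes 114, size 136 → padding 22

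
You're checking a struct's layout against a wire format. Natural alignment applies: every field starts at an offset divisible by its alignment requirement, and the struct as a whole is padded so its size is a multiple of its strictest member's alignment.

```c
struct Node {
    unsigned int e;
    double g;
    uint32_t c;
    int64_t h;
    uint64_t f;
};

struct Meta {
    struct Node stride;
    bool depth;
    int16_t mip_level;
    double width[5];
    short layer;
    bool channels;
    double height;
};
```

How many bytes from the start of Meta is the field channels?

Node: e at 0 (size 4, align 4) → ends 4; pad 4 to align 8 for g; g at 8 (size 8, align 8) → ends 16; c at 16 (size 4, align 4) → ends 20; pad 4 to align 8 for h; h at 24 (size 8, align 8) → ends 32; f at 32 (size 8, align 8) → ends 40; total 40 bytes, alignment 8
stride at 0 (size 40, align 8) → ends 40
depth at 40 (size 1, align 1) → ends 41
pad 1 to align 2 for mip_level
mip_level at 42 (size 2, align 2) → ends 44
pad 4 to align 8 for width
width at 48 (size 40, align 8) → ends 88
layer at 88 (size 2, align 2) → ends 90
channels at 90 (size 1, align 1) → ends 91

90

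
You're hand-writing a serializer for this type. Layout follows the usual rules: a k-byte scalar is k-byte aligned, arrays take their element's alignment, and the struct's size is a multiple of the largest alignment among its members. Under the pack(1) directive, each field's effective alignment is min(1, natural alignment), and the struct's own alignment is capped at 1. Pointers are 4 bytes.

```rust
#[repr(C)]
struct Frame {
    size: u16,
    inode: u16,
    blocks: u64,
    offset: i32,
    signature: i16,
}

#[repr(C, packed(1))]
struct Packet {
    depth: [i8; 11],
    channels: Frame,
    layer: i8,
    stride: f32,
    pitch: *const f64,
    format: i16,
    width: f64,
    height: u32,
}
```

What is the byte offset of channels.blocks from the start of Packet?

Frame: size at 0 (size 2, align 2) → ends 2; inode at 2 (size 2, align 2) → ends 4; pad 4 to align 8 for blocks; blocks at 8 (size 8, align 8) → ends 16; offset at 16 (size 4, align 4) → ends 20; signature at 20 (size 2, align 2) → ends 22; tail pad 2 to reach multiple of 8; total 24 bytes, alignment 8
depth at 0 (size 11, align 1) → ends 11
channels at 11 (size 24, align 1) → ends 35
within Frame: blocks at 8
11 + 8 = 19

19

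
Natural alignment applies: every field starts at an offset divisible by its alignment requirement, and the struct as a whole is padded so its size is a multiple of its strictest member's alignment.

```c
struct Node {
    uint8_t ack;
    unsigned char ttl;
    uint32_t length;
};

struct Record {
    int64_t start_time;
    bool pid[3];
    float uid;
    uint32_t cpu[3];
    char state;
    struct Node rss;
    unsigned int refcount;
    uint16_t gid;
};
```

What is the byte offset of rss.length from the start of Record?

36

Node: ack at 0 (size 1, align 1) → ends 1; ttl at 1 (size 1, align 1) → ends 2; pad 2 to align 4 for length; length at 4 (size 4, align 4) → ends 8; total 8 bytes, alignment 4
start_time at 0 (size 8, align 8) → ends 8
pid at 8 (size 3, align 1) → ends 11
pad 1 to align 4 for uid
uid at 12 (size 4, align 4) → ends 16
cpu at 16 (size 12, align 4) → ends 28
state at 28 (size 1, align 1) → ends 29
pad 3 to align 4 for rss
rss at 32 (size 8, align 4) → ends 40
within Node: length at 4
32 + 4 = 36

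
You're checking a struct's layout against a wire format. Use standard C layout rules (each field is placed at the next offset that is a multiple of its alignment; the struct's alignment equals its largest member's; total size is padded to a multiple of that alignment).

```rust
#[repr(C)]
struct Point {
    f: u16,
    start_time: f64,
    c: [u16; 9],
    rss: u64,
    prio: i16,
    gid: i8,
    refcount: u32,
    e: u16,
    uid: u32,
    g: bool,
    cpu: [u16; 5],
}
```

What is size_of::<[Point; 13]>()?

0..2  f  (2B, 2-aligned)
2..8  -- padding (6B)
8..16  start_time  (8B, 8-aligned)
16..34  c  (18B, 2-aligned)
34..40  -- padding (6B)
40..48  rss  (8B, 8-aligned)
48..50  prio  (2B, 2-aligned)
50..51  gid  (1B, 1-aligned)
51..52  -- padding (1B)
52..56  refcount  (4B, 4-aligned)
56..58  e  (2B, 2-aligned)
58..60  -- padding (2B)
60..64  uid  (4B, 4-aligned)
64..65  g  (1B, 1-aligned)
65..66  -- padding (1B)
66..76  cpu  (10B, 2-aligned)
76..80  -- tail padding (4B)
sizeof = 80, alignof = 8
array of 13: 13 × 80 = 1040

1040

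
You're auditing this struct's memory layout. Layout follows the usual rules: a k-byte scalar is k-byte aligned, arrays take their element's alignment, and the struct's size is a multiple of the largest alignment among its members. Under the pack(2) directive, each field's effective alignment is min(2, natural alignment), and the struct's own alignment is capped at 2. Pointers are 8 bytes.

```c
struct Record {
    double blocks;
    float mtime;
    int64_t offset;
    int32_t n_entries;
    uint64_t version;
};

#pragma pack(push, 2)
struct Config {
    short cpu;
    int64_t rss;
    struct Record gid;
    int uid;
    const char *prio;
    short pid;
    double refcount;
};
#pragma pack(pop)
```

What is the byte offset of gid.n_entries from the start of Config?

Record: blocks at 0 (size 8, align 8) → ends 8; mtime at 8 (size 4, align 4) → ends 12; pad 4 to align 8 for offset; offset at 16 (size 8, align 8) → ends 24; n_entries at 24 (size 4, align 4) → ends 28; pad 4 to align 8 for version; version at 32 (size 8, align 8) → ends 40; total 40 bytes, alignment 8
cpu at 0 (size 2, align 2) → ends 2
rss at 2 (size 8, align 2) → ends 10
gid at 10 (size 40, align 2) → ends 50
within Record: n_entries at 24
10 + 24 = 34

34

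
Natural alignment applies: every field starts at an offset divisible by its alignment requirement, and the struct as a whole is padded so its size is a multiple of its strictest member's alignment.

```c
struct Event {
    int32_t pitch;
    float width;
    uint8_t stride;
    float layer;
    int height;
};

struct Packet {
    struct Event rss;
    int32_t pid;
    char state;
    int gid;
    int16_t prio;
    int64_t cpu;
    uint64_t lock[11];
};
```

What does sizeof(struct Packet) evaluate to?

Event: @0: pitch [4B, align 4] → 4; @4: width [4B, align 4] → 8; @8: stride [1B, align 1] → 9; +3 pad (align 4); @12: layer [4B, align 4] → 16; @16: height [4B, align 4] → 20; size 20, align 4
@0: rss [20B, align 4] → 20
@20: pid [4B, align 4] → 24
@24: state [1B, align 1] → 25
+3 pad (align 4)
@28: gid [4B, align 4] → 32
@32: prio [2B, align 2] → 34
+6 pad (align 8)
@40: cpu [8B, align 8] → 48
@48: lock [88B, align 8] → 136
size 136, align 8

136 bytes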